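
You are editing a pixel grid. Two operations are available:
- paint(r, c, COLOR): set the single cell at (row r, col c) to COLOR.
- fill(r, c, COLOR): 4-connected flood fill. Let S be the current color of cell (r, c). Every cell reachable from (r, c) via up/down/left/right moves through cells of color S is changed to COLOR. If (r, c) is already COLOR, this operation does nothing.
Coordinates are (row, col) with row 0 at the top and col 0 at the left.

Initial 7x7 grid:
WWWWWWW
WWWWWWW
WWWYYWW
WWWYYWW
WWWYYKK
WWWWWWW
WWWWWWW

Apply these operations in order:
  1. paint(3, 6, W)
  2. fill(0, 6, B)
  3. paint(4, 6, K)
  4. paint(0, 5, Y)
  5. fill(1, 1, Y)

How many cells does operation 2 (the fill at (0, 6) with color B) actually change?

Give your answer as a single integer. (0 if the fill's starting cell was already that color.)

After op 1 paint(3,6,W):
WWWWWWW
WWWWWWW
WWWYYWW
WWWYYWW
WWWYYKK
WWWWWWW
WWWWWWW
After op 2 fill(0,6,B) [41 cells changed]:
BBBBBBB
BBBBBBB
BBBYYBB
BBBYYBB
BBBYYKK
BBBBBBB
BBBBBBB

Answer: 41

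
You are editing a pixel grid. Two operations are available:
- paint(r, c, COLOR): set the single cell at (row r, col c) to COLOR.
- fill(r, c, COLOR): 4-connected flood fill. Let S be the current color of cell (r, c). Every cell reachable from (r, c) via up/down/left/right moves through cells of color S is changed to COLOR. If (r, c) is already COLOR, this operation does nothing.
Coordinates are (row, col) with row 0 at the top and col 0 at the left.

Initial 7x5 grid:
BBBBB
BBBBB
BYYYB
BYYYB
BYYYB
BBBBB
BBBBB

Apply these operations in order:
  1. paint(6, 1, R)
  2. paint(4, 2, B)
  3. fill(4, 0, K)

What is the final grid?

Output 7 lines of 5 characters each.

Answer: KKKKK
KKKKK
KYYYK
KYYYK
KYKYK
KKKKK
KRKKK

Derivation:
After op 1 paint(6,1,R):
BBBBB
BBBBB
BYYYB
BYYYB
BYYYB
BBBBB
BRBBB
After op 2 paint(4,2,B):
BBBBB
BBBBB
BYYYB
BYYYB
BYBYB
BBBBB
BRBBB
After op 3 fill(4,0,K) [26 cells changed]:
KKKKK
KKKKK
KYYYK
KYYYK
KYKYK
KKKKK
KRKKK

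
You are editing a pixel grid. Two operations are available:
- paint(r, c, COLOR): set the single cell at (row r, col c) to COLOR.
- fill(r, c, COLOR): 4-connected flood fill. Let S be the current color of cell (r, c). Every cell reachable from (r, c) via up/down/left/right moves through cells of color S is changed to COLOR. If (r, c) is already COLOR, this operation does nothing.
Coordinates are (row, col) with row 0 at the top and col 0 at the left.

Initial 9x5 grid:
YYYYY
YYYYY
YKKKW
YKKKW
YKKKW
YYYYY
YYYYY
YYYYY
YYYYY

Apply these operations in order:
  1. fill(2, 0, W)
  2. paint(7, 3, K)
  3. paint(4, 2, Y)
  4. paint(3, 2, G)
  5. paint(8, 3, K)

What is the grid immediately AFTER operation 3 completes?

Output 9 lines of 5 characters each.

After op 1 fill(2,0,W) [33 cells changed]:
WWWWW
WWWWW
WKKKW
WKKKW
WKKKW
WWWWW
WWWWW
WWWWW
WWWWW
After op 2 paint(7,3,K):
WWWWW
WWWWW
WKKKW
WKKKW
WKKKW
WWWWW
WWWWW
WWWKW
WWWWW
After op 3 paint(4,2,Y):
WWWWW
WWWWW
WKKKW
WKKKW
WKYKW
WWWWW
WWWWW
WWWKW
WWWWW

Answer: WWWWW
WWWWW
WKKKW
WKKKW
WKYKW
WWWWW
WWWWW
WWWKW
WWWWW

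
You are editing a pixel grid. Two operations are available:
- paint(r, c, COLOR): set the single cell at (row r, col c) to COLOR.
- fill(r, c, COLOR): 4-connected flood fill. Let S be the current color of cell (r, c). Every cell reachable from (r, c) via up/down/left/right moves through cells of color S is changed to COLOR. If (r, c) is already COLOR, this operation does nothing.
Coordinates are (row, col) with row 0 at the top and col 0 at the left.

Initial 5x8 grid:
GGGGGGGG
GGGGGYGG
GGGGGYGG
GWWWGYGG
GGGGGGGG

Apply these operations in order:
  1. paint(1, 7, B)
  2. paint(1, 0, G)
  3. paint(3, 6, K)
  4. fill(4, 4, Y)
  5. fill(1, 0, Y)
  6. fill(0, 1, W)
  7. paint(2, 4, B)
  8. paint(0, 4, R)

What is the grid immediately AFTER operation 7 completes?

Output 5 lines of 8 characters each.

Answer: WWWWWWWW
WWWWWWWB
WWWWBWWW
WWWWWWKW
WWWWWWWW

Derivation:
After op 1 paint(1,7,B):
GGGGGGGG
GGGGGYGB
GGGGGYGG
GWWWGYGG
GGGGGGGG
After op 2 paint(1,0,G):
GGGGGGGG
GGGGGYGB
GGGGGYGG
GWWWGYGG
GGGGGGGG
After op 3 paint(3,6,K):
GGGGGGGG
GGGGGYGB
GGGGGYGG
GWWWGYKG
GGGGGGGG
After op 4 fill(4,4,Y) [32 cells changed]:
YYYYYYYY
YYYYYYYB
YYYYYYYY
YWWWYYKY
YYYYYYYY
After op 5 fill(1,0,Y) [0 cells changed]:
YYYYYYYY
YYYYYYYB
YYYYYYYY
YWWWYYKY
YYYYYYYY
After op 6 fill(0,1,W) [35 cells changed]:
WWWWWWWW
WWWWWWWB
WWWWWWWW
WWWWWWKW
WWWWWWWW
After op 7 paint(2,4,B):
WWWWWWWW
WWWWWWWB
WWWWBWWW
WWWWWWKW
WWWWWWWW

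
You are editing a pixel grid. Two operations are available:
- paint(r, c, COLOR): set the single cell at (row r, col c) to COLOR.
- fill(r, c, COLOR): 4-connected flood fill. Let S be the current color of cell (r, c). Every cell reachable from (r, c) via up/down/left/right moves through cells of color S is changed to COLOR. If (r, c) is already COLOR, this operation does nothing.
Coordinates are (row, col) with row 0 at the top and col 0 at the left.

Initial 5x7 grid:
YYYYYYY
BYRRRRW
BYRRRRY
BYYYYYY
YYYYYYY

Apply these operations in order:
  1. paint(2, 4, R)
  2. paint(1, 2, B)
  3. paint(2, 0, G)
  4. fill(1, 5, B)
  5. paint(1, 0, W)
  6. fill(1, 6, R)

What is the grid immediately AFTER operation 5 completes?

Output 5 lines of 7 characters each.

Answer: YYYYYYY
WYBBBBW
GYBBBBY
BYYYYYY
YYYYYYY

Derivation:
After op 1 paint(2,4,R):
YYYYYYY
BYRRRRW
BYRRRRY
BYYYYYY
YYYYYYY
After op 2 paint(1,2,B):
YYYYYYY
BYBRRRW
BYRRRRY
BYYYYYY
YYYYYYY
After op 3 paint(2,0,G):
YYYYYYY
BYBRRRW
GYRRRRY
BYYYYYY
YYYYYYY
After op 4 fill(1,5,B) [7 cells changed]:
YYYYYYY
BYBBBBW
GYBBBBY
BYYYYYY
YYYYYYY
After op 5 paint(1,0,W):
YYYYYYY
WYBBBBW
GYBBBBY
BYYYYYY
YYYYYYY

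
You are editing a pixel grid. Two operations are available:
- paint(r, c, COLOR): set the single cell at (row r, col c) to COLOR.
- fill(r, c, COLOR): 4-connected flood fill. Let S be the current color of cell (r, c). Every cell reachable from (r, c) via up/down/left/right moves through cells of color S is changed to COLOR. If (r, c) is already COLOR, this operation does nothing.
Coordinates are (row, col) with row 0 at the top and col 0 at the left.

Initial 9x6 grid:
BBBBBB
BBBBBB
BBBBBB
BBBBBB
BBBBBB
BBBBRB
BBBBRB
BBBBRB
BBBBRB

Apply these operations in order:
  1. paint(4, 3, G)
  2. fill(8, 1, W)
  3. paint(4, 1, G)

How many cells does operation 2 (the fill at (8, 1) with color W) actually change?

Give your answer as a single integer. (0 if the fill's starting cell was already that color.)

After op 1 paint(4,3,G):
BBBBBB
BBBBBB
BBBBBB
BBBBBB
BBBGBB
BBBBRB
BBBBRB
BBBBRB
BBBBRB
After op 2 fill(8,1,W) [49 cells changed]:
WWWWWW
WWWWWW
WWWWWW
WWWWWW
WWWGWW
WWWWRW
WWWWRW
WWWWRW
WWWWRW

Answer: 49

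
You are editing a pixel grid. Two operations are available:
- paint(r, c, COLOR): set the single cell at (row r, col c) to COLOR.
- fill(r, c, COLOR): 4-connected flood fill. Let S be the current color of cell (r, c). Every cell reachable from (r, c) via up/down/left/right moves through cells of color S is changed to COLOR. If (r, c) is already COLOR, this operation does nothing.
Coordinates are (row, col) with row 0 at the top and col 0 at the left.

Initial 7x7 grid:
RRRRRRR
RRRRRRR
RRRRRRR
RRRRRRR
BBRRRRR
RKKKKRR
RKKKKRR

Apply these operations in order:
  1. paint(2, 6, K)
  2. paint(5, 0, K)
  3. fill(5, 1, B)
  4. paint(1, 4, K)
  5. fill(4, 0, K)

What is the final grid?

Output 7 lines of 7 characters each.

Answer: RRRRRRR
RRRRKRR
RRRRRRK
RRRRRRR
KKRRRRR
KKKKKRR
RKKKKRR

Derivation:
After op 1 paint(2,6,K):
RRRRRRR
RRRRRRR
RRRRRRK
RRRRRRR
BBRRRRR
RKKKKRR
RKKKKRR
After op 2 paint(5,0,K):
RRRRRRR
RRRRRRR
RRRRRRK
RRRRRRR
BBRRRRR
KKKKKRR
RKKKKRR
After op 3 fill(5,1,B) [9 cells changed]:
RRRRRRR
RRRRRRR
RRRRRRK
RRRRRRR
BBRRRRR
BBBBBRR
RBBBBRR
After op 4 paint(1,4,K):
RRRRRRR
RRRRKRR
RRRRRRK
RRRRRRR
BBRRRRR
BBBBBRR
RBBBBRR
After op 5 fill(4,0,K) [11 cells changed]:
RRRRRRR
RRRRKRR
RRRRRRK
RRRRRRR
KKRRRRR
KKKKKRR
RKKKKRR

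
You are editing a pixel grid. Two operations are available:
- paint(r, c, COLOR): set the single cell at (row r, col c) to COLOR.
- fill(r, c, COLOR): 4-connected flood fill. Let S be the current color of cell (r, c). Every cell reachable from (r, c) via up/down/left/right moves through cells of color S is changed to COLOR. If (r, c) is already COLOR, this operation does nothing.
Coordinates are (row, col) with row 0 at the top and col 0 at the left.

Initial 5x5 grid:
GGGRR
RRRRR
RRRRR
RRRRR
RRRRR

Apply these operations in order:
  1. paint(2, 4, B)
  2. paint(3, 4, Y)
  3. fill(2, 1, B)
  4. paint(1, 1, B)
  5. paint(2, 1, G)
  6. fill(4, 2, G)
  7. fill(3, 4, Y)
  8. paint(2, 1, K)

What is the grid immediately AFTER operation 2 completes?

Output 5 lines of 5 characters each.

Answer: GGGRR
RRRRR
RRRRB
RRRRY
RRRRR

Derivation:
After op 1 paint(2,4,B):
GGGRR
RRRRR
RRRRB
RRRRR
RRRRR
After op 2 paint(3,4,Y):
GGGRR
RRRRR
RRRRB
RRRRY
RRRRR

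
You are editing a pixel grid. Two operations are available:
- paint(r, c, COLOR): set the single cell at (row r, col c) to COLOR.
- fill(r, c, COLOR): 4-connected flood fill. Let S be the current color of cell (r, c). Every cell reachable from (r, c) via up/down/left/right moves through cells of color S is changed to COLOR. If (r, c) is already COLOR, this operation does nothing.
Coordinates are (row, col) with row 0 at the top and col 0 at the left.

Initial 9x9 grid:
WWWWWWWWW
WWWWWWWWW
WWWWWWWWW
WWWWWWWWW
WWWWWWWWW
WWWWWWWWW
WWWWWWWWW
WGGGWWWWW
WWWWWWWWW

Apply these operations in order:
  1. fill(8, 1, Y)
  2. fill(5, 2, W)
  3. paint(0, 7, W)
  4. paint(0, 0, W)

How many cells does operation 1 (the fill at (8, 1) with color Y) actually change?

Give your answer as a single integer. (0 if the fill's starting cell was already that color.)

Answer: 78

Derivation:
After op 1 fill(8,1,Y) [78 cells changed]:
YYYYYYYYY
YYYYYYYYY
YYYYYYYYY
YYYYYYYYY
YYYYYYYYY
YYYYYYYYY
YYYYYYYYY
YGGGYYYYY
YYYYYYYYY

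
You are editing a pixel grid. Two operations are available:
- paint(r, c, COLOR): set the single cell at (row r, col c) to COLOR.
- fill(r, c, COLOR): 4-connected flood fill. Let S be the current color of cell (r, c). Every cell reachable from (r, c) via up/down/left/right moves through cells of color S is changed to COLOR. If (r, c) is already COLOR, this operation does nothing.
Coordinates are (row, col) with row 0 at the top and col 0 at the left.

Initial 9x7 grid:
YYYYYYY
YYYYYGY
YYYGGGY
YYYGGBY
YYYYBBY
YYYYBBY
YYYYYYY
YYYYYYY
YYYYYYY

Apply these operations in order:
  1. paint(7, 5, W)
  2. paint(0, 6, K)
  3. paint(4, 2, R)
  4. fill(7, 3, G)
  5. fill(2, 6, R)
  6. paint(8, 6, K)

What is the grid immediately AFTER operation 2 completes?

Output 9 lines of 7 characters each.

Answer: YYYYYYK
YYYYYGY
YYYGGGY
YYYGGBY
YYYYBBY
YYYYBBY
YYYYYYY
YYYYYWY
YYYYYYY

Derivation:
After op 1 paint(7,5,W):
YYYYYYY
YYYYYGY
YYYGGGY
YYYGGBY
YYYYBBY
YYYYBBY
YYYYYYY
YYYYYWY
YYYYYYY
After op 2 paint(0,6,K):
YYYYYYK
YYYYYGY
YYYGGGY
YYYGGBY
YYYYBBY
YYYYBBY
YYYYYYY
YYYYYWY
YYYYYYY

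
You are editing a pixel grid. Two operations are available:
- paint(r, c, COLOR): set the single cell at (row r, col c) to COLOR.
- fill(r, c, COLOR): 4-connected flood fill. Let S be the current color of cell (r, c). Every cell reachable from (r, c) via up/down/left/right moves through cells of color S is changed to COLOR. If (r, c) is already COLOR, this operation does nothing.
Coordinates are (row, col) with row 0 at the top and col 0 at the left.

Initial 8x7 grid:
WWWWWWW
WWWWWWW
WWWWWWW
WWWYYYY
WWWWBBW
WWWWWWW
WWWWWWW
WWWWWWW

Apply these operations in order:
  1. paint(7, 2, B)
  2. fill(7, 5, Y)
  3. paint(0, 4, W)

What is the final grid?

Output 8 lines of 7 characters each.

Answer: YYYYWYY
YYYYYYY
YYYYYYY
YYYYYYY
YYYYBBY
YYYYYYY
YYYYYYY
YYBYYYY

Derivation:
After op 1 paint(7,2,B):
WWWWWWW
WWWWWWW
WWWWWWW
WWWYYYY
WWWWBBW
WWWWWWW
WWWWWWW
WWBWWWW
After op 2 fill(7,5,Y) [49 cells changed]:
YYYYYYY
YYYYYYY
YYYYYYY
YYYYYYY
YYYYBBY
YYYYYYY
YYYYYYY
YYBYYYY
After op 3 paint(0,4,W):
YYYYWYY
YYYYYYY
YYYYYYY
YYYYYYY
YYYYBBY
YYYYYYY
YYYYYYY
YYBYYYY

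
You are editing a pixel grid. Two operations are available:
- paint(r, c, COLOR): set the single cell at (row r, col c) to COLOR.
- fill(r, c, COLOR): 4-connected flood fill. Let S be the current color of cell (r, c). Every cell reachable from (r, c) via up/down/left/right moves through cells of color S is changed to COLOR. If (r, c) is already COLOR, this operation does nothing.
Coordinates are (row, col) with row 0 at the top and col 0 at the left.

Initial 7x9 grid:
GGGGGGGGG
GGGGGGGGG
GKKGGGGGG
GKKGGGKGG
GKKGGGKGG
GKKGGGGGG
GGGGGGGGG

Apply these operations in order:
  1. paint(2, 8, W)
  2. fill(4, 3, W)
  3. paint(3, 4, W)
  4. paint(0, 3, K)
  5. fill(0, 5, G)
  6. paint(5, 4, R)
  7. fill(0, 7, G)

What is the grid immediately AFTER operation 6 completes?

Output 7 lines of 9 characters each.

After op 1 paint(2,8,W):
GGGGGGGGG
GGGGGGGGG
GKKGGGGGW
GKKGGGKGG
GKKGGGKGG
GKKGGGGGG
GGGGGGGGG
After op 2 fill(4,3,W) [52 cells changed]:
WWWWWWWWW
WWWWWWWWW
WKKWWWWWW
WKKWWWKWW
WKKWWWKWW
WKKWWWWWW
WWWWWWWWW
After op 3 paint(3,4,W):
WWWWWWWWW
WWWWWWWWW
WKKWWWWWW
WKKWWWKWW
WKKWWWKWW
WKKWWWWWW
WWWWWWWWW
After op 4 paint(0,3,K):
WWWKWWWWW
WWWWWWWWW
WKKWWWWWW
WKKWWWKWW
WKKWWWKWW
WKKWWWWWW
WWWWWWWWW
After op 5 fill(0,5,G) [52 cells changed]:
GGGKGGGGG
GGGGGGGGG
GKKGGGGGG
GKKGGGKGG
GKKGGGKGG
GKKGGGGGG
GGGGGGGGG
After op 6 paint(5,4,R):
GGGKGGGGG
GGGGGGGGG
GKKGGGGGG
GKKGGGKGG
GKKGGGKGG
GKKGRGGGG
GGGGGGGGG

Answer: GGGKGGGGG
GGGGGGGGG
GKKGGGGGG
GKKGGGKGG
GKKGGGKGG
GKKGRGGGG
GGGGGGGGG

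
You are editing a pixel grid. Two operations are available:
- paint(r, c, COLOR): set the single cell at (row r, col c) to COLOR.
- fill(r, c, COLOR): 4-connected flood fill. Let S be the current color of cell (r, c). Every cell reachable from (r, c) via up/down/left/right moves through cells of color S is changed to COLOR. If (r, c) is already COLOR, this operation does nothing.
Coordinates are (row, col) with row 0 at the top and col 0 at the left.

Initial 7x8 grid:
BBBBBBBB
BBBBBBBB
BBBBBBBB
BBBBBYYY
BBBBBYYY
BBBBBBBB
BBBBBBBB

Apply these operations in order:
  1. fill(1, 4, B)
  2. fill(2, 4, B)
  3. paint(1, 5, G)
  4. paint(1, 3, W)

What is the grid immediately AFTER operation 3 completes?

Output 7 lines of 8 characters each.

Answer: BBBBBBBB
BBBBBGBB
BBBBBBBB
BBBBBYYY
BBBBBYYY
BBBBBBBB
BBBBBBBB

Derivation:
After op 1 fill(1,4,B) [0 cells changed]:
BBBBBBBB
BBBBBBBB
BBBBBBBB
BBBBBYYY
BBBBBYYY
BBBBBBBB
BBBBBBBB
After op 2 fill(2,4,B) [0 cells changed]:
BBBBBBBB
BBBBBBBB
BBBBBBBB
BBBBBYYY
BBBBBYYY
BBBBBBBB
BBBBBBBB
After op 3 paint(1,5,G):
BBBBBBBB
BBBBBGBB
BBBBBBBB
BBBBBYYY
BBBBBYYY
BBBBBBBB
BBBBBBBB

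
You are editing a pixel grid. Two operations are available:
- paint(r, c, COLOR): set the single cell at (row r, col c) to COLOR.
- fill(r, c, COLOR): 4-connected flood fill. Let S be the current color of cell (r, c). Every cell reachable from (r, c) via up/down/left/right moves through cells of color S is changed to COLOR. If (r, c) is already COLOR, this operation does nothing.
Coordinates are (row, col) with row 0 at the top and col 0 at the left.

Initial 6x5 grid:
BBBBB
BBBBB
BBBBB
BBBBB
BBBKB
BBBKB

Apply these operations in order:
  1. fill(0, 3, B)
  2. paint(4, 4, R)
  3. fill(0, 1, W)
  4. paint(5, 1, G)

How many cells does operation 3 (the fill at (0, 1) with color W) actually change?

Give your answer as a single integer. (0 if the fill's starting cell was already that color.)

After op 1 fill(0,3,B) [0 cells changed]:
BBBBB
BBBBB
BBBBB
BBBBB
BBBKB
BBBKB
After op 2 paint(4,4,R):
BBBBB
BBBBB
BBBBB
BBBBB
BBBKR
BBBKB
After op 3 fill(0,1,W) [26 cells changed]:
WWWWW
WWWWW
WWWWW
WWWWW
WWWKR
WWWKB

Answer: 26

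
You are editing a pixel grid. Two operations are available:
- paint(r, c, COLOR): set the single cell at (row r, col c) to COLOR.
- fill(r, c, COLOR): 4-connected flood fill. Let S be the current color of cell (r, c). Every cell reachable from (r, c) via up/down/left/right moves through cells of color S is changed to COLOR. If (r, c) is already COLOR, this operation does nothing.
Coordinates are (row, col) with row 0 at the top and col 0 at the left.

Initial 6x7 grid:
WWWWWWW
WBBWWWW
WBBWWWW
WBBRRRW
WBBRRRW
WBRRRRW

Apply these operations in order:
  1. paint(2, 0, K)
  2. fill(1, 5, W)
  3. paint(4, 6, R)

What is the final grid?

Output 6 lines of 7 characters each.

After op 1 paint(2,0,K):
WWWWWWW
WBBWWWW
KBBWWWW
WBBRRRW
WBBRRRW
WBRRRRW
After op 2 fill(1,5,W) [0 cells changed]:
WWWWWWW
WBBWWWW
KBBWWWW
WBBRRRW
WBBRRRW
WBRRRRW
After op 3 paint(4,6,R):
WWWWWWW
WBBWWWW
KBBWWWW
WBBRRRW
WBBRRRR
WBRRRRW

Answer: WWWWWWW
WBBWWWW
KBBWWWW
WBBRRRW
WBBRRRR
WBRRRRW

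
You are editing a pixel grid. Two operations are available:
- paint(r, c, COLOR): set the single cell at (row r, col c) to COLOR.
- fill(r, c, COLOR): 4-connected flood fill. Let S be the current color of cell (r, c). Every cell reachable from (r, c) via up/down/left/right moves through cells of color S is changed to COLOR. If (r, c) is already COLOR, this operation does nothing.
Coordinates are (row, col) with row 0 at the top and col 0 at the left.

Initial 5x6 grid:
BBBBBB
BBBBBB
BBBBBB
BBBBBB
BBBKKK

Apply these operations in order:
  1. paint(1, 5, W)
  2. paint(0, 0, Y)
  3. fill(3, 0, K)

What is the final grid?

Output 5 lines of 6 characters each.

After op 1 paint(1,5,W):
BBBBBB
BBBBBW
BBBBBB
BBBBBB
BBBKKK
After op 2 paint(0,0,Y):
YBBBBB
BBBBBW
BBBBBB
BBBBBB
BBBKKK
After op 3 fill(3,0,K) [25 cells changed]:
YKKKKK
KKKKKW
KKKKKK
KKKKKK
KKKKKK

Answer: YKKKKK
KKKKKW
KKKKKK
KKKKKK
KKKKKK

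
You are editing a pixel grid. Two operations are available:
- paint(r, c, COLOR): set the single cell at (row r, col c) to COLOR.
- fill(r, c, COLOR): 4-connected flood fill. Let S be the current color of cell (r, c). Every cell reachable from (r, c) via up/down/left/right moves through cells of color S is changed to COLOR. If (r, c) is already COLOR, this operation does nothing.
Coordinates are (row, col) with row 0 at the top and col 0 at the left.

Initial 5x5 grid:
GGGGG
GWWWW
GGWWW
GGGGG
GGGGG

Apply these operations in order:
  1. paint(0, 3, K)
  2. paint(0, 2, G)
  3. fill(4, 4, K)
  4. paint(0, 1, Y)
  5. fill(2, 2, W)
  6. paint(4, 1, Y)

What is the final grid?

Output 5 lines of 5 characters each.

After op 1 paint(0,3,K):
GGGKG
GWWWW
GGWWW
GGGGG
GGGGG
After op 2 paint(0,2,G):
GGGKG
GWWWW
GGWWW
GGGGG
GGGGG
After op 3 fill(4,4,K) [16 cells changed]:
KKKKG
KWWWW
KKWWW
KKKKK
KKKKK
After op 4 paint(0,1,Y):
KYKKG
KWWWW
KKWWW
KKKKK
KKKKK
After op 5 fill(2,2,W) [0 cells changed]:
KYKKG
KWWWW
KKWWW
KKKKK
KKKKK
After op 6 paint(4,1,Y):
KYKKG
KWWWW
KKWWW
KKKKK
KYKKK

Answer: KYKKG
KWWWW
KKWWW
KKKKK
KYKKK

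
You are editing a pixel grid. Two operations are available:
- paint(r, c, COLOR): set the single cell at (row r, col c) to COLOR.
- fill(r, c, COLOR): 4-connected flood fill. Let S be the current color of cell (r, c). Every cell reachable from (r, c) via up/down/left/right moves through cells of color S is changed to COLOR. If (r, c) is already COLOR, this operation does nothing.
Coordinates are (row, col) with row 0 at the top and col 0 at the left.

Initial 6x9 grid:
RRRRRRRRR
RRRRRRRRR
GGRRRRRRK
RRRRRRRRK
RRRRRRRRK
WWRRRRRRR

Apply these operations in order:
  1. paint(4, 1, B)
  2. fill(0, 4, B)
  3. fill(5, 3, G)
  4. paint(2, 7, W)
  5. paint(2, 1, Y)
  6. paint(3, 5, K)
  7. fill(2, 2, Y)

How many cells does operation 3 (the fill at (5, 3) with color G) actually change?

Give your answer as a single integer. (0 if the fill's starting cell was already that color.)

Answer: 47

Derivation:
After op 1 paint(4,1,B):
RRRRRRRRR
RRRRRRRRR
GGRRRRRRK
RRRRRRRRK
RBRRRRRRK
WWRRRRRRR
After op 2 fill(0,4,B) [46 cells changed]:
BBBBBBBBB
BBBBBBBBB
GGBBBBBBK
BBBBBBBBK
BBBBBBBBK
WWBBBBBBB
After op 3 fill(5,3,G) [47 cells changed]:
GGGGGGGGG
GGGGGGGGG
GGGGGGGGK
GGGGGGGGK
GGGGGGGGK
WWGGGGGGG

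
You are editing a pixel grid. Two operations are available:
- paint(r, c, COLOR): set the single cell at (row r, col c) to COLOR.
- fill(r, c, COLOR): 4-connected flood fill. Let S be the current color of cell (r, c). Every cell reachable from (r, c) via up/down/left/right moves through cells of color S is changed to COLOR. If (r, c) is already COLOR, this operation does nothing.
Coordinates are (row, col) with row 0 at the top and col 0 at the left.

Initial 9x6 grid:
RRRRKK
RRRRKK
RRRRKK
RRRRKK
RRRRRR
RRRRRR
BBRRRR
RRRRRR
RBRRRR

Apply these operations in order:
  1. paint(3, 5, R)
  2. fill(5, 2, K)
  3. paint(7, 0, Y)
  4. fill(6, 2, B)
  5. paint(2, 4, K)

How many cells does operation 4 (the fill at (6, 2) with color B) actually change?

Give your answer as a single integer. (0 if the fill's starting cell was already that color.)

Answer: 49

Derivation:
After op 1 paint(3,5,R):
RRRRKK
RRRRKK
RRRRKK
RRRRKR
RRRRRR
RRRRRR
BBRRRR
RRRRRR
RBRRRR
After op 2 fill(5,2,K) [44 cells changed]:
KKKKKK
KKKKKK
KKKKKK
KKKKKK
KKKKKK
KKKKKK
BBKKKK
KKKKKK
KBKKKK
After op 3 paint(7,0,Y):
KKKKKK
KKKKKK
KKKKKK
KKKKKK
KKKKKK
KKKKKK
BBKKKK
YKKKKK
KBKKKK
After op 4 fill(6,2,B) [49 cells changed]:
BBBBBB
BBBBBB
BBBBBB
BBBBBB
BBBBBB
BBBBBB
BBBBBB
YBBBBB
KBBBBB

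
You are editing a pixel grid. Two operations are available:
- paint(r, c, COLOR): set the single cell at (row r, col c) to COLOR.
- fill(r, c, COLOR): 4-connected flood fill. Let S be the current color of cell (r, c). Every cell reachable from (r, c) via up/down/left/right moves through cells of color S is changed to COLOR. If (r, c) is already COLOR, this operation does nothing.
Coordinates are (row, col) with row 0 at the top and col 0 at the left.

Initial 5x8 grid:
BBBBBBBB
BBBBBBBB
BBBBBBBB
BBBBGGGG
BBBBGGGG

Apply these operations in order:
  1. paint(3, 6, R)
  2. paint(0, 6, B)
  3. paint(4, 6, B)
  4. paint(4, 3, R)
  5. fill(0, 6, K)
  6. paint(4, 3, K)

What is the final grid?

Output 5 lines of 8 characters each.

Answer: KKKKKKKK
KKKKKKKK
KKKKKKKK
KKKKGGRG
KKKKGGBG

Derivation:
After op 1 paint(3,6,R):
BBBBBBBB
BBBBBBBB
BBBBBBBB
BBBBGGRG
BBBBGGGG
After op 2 paint(0,6,B):
BBBBBBBB
BBBBBBBB
BBBBBBBB
BBBBGGRG
BBBBGGGG
After op 3 paint(4,6,B):
BBBBBBBB
BBBBBBBB
BBBBBBBB
BBBBGGRG
BBBBGGBG
After op 4 paint(4,3,R):
BBBBBBBB
BBBBBBBB
BBBBBBBB
BBBBGGRG
BBBRGGBG
After op 5 fill(0,6,K) [31 cells changed]:
KKKKKKKK
KKKKKKKK
KKKKKKKK
KKKKGGRG
KKKRGGBG
After op 6 paint(4,3,K):
KKKKKKKK
KKKKKKKK
KKKKKKKK
KKKKGGRG
KKKKGGBG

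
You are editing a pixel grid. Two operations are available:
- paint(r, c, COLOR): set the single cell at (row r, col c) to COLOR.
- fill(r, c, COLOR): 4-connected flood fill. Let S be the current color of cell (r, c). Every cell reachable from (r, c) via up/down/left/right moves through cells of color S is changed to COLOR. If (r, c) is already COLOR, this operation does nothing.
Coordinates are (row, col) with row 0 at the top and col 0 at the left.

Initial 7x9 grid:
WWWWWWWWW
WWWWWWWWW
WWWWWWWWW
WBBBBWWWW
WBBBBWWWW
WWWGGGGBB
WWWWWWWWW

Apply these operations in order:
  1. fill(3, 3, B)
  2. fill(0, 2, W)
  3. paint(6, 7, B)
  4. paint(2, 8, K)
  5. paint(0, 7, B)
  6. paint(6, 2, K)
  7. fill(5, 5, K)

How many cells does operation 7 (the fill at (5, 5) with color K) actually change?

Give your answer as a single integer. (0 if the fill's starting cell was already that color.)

Answer: 4

Derivation:
After op 1 fill(3,3,B) [0 cells changed]:
WWWWWWWWW
WWWWWWWWW
WWWWWWWWW
WBBBBWWWW
WBBBBWWWW
WWWGGGGBB
WWWWWWWWW
After op 2 fill(0,2,W) [0 cells changed]:
WWWWWWWWW
WWWWWWWWW
WWWWWWWWW
WBBBBWWWW
WBBBBWWWW
WWWGGGGBB
WWWWWWWWW
After op 3 paint(6,7,B):
WWWWWWWWW
WWWWWWWWW
WWWWWWWWW
WBBBBWWWW
WBBBBWWWW
WWWGGGGBB
WWWWWWWBW
After op 4 paint(2,8,K):
WWWWWWWWW
WWWWWWWWW
WWWWWWWWK
WBBBBWWWW
WBBBBWWWW
WWWGGGGBB
WWWWWWWBW
After op 5 paint(0,7,B):
WWWWWWWBW
WWWWWWWWW
WWWWWWWWK
WBBBBWWWW
WBBBBWWWW
WWWGGGGBB
WWWWWWWBW
After op 6 paint(6,2,K):
WWWWWWWBW
WWWWWWWWW
WWWWWWWWK
WBBBBWWWW
WBBBBWWWW
WWWGGGGBB
WWKWWWWBW
After op 7 fill(5,5,K) [4 cells changed]:
WWWWWWWBW
WWWWWWWWW
WWWWWWWWK
WBBBBWWWW
WBBBBWWWW
WWWKKKKBB
WWKWWWWBW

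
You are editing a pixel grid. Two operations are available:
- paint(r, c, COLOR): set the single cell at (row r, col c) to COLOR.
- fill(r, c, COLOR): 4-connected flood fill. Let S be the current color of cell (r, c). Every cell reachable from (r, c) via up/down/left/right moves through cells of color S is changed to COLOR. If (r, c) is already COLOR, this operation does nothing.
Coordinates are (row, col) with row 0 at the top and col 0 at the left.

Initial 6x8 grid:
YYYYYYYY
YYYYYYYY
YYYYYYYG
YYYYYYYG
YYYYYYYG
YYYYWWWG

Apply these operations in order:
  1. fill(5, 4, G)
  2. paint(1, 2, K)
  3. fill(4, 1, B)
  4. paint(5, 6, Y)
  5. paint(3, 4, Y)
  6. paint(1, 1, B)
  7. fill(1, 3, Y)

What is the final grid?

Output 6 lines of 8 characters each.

After op 1 fill(5,4,G) [3 cells changed]:
YYYYYYYY
YYYYYYYY
YYYYYYYG
YYYYYYYG
YYYYYYYG
YYYYGGGG
After op 2 paint(1,2,K):
YYYYYYYY
YYKYYYYY
YYYYYYYG
YYYYYYYG
YYYYYYYG
YYYYGGGG
After op 3 fill(4,1,B) [40 cells changed]:
BBBBBBBB
BBKBBBBB
BBBBBBBG
BBBBBBBG
BBBBBBBG
BBBBGGGG
After op 4 paint(5,6,Y):
BBBBBBBB
BBKBBBBB
BBBBBBBG
BBBBBBBG
BBBBBBBG
BBBBGGYG
After op 5 paint(3,4,Y):
BBBBBBBB
BBKBBBBB
BBBBBBBG
BBBBYBBG
BBBBBBBG
BBBBGGYG
After op 6 paint(1,1,B):
BBBBBBBB
BBKBBBBB
BBBBBBBG
BBBBYBBG
BBBBBBBG
BBBBGGYG
After op 7 fill(1,3,Y) [39 cells changed]:
YYYYYYYY
YYKYYYYY
YYYYYYYG
YYYYYYYG
YYYYYYYG
YYYYGGYG

Answer: YYYYYYYY
YYKYYYYY
YYYYYYYG
YYYYYYYG
YYYYYYYG
YYYYGGYG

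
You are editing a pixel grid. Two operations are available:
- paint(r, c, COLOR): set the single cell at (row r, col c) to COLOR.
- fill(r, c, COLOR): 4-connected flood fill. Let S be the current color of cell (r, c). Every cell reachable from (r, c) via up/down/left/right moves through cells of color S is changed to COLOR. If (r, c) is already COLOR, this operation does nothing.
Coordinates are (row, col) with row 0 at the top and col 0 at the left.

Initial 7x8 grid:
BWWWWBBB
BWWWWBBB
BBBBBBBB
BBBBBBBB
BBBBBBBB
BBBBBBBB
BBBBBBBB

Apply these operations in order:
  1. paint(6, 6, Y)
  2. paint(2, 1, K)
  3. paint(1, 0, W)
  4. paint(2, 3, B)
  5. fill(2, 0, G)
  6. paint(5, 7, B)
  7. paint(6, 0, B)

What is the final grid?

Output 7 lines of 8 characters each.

After op 1 paint(6,6,Y):
BWWWWBBB
BWWWWBBB
BBBBBBBB
BBBBBBBB
BBBBBBBB
BBBBBBBB
BBBBBBYB
After op 2 paint(2,1,K):
BWWWWBBB
BWWWWBBB
BKBBBBBB
BBBBBBBB
BBBBBBBB
BBBBBBBB
BBBBBBYB
After op 3 paint(1,0,W):
BWWWWBBB
WWWWWBBB
BKBBBBBB
BBBBBBBB
BBBBBBBB
BBBBBBBB
BBBBBBYB
After op 4 paint(2,3,B):
BWWWWBBB
WWWWWBBB
BKBBBBBB
BBBBBBBB
BBBBBBBB
BBBBBBBB
BBBBBBYB
After op 5 fill(2,0,G) [44 cells changed]:
BWWWWGGG
WWWWWGGG
GKGGGGGG
GGGGGGGG
GGGGGGGG
GGGGGGGG
GGGGGGYG
After op 6 paint(5,7,B):
BWWWWGGG
WWWWWGGG
GKGGGGGG
GGGGGGGG
GGGGGGGG
GGGGGGGB
GGGGGGYG
After op 7 paint(6,0,B):
BWWWWGGG
WWWWWGGG
GKGGGGGG
GGGGGGGG
GGGGGGGG
GGGGGGGB
BGGGGGYG

Answer: BWWWWGGG
WWWWWGGG
GKGGGGGG
GGGGGGGG
GGGGGGGG
GGGGGGGB
BGGGGGYG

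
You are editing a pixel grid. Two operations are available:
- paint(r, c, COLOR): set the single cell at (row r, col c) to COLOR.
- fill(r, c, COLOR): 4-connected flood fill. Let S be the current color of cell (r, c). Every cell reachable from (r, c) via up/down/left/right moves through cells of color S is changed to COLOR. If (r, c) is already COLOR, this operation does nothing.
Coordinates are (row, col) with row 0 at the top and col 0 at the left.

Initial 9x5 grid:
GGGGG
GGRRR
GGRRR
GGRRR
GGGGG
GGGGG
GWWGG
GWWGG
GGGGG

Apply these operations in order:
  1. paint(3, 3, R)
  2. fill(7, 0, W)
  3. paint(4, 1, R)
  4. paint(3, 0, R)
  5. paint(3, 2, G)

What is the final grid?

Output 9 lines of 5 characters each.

Answer: WWWWW
WWRRR
WWRRR
RWGRR
WRWWW
WWWWW
WWWWW
WWWWW
WWWWW

Derivation:
After op 1 paint(3,3,R):
GGGGG
GGRRR
GGRRR
GGRRR
GGGGG
GGGGG
GWWGG
GWWGG
GGGGG
After op 2 fill(7,0,W) [32 cells changed]:
WWWWW
WWRRR
WWRRR
WWRRR
WWWWW
WWWWW
WWWWW
WWWWW
WWWWW
After op 3 paint(4,1,R):
WWWWW
WWRRR
WWRRR
WWRRR
WRWWW
WWWWW
WWWWW
WWWWW
WWWWW
After op 4 paint(3,0,R):
WWWWW
WWRRR
WWRRR
RWRRR
WRWWW
WWWWW
WWWWW
WWWWW
WWWWW
After op 5 paint(3,2,G):
WWWWW
WWRRR
WWRRR
RWGRR
WRWWW
WWWWW
WWWWW
WWWWW
WWWWW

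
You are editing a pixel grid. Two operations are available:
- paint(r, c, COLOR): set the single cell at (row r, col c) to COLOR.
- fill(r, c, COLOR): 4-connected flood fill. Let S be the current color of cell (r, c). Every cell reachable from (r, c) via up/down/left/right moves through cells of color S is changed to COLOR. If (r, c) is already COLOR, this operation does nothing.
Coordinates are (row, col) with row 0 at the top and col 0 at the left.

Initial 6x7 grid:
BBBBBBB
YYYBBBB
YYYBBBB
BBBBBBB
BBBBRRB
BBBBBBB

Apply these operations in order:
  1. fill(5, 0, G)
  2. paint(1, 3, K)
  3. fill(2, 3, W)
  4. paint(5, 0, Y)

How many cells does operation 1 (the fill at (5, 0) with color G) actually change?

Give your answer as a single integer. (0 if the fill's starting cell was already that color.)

After op 1 fill(5,0,G) [34 cells changed]:
GGGGGGG
YYYGGGG
YYYGGGG
GGGGGGG
GGGGRRG
GGGGGGG

Answer: 34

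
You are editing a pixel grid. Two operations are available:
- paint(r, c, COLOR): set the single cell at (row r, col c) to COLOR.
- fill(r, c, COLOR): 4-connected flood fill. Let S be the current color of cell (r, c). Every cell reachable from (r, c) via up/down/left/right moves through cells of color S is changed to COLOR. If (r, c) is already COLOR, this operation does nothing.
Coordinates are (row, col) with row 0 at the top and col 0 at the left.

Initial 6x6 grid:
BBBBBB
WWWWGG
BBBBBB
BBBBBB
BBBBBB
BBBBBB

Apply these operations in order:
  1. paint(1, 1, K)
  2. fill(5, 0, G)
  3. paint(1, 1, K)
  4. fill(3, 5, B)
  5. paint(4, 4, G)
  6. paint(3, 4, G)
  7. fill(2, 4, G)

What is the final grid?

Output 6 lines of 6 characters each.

After op 1 paint(1,1,K):
BBBBBB
WKWWGG
BBBBBB
BBBBBB
BBBBBB
BBBBBB
After op 2 fill(5,0,G) [24 cells changed]:
BBBBBB
WKWWGG
GGGGGG
GGGGGG
GGGGGG
GGGGGG
After op 3 paint(1,1,K):
BBBBBB
WKWWGG
GGGGGG
GGGGGG
GGGGGG
GGGGGG
After op 4 fill(3,5,B) [26 cells changed]:
BBBBBB
WKWWBB
BBBBBB
BBBBBB
BBBBBB
BBBBBB
After op 5 paint(4,4,G):
BBBBBB
WKWWBB
BBBBBB
BBBBBB
BBBBGB
BBBBBB
After op 6 paint(3,4,G):
BBBBBB
WKWWBB
BBBBBB
BBBBGB
BBBBGB
BBBBBB
After op 7 fill(2,4,G) [30 cells changed]:
GGGGGG
WKWWGG
GGGGGG
GGGGGG
GGGGGG
GGGGGG

Answer: GGGGGG
WKWWGG
GGGGGG
GGGGGG
GGGGGG
GGGGGG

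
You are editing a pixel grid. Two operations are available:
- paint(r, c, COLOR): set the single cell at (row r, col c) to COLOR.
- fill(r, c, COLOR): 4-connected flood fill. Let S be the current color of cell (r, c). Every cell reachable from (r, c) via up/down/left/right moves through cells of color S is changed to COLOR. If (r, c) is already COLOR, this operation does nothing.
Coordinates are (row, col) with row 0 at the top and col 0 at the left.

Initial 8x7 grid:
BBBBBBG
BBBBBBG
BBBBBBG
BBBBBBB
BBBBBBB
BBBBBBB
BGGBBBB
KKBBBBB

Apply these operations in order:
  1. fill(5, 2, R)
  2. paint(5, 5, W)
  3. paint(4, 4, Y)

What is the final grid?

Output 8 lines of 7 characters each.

After op 1 fill(5,2,R) [49 cells changed]:
RRRRRRG
RRRRRRG
RRRRRRG
RRRRRRR
RRRRRRR
RRRRRRR
RGGRRRR
KKRRRRR
After op 2 paint(5,5,W):
RRRRRRG
RRRRRRG
RRRRRRG
RRRRRRR
RRRRRRR
RRRRRWR
RGGRRRR
KKRRRRR
After op 3 paint(4,4,Y):
RRRRRRG
RRRRRRG
RRRRRRG
RRRRRRR
RRRRYRR
RRRRRWR
RGGRRRR
KKRRRRR

Answer: RRRRRRG
RRRRRRG
RRRRRRG
RRRRRRR
RRRRYRR
RRRRRWR
RGGRRRR
KKRRRRR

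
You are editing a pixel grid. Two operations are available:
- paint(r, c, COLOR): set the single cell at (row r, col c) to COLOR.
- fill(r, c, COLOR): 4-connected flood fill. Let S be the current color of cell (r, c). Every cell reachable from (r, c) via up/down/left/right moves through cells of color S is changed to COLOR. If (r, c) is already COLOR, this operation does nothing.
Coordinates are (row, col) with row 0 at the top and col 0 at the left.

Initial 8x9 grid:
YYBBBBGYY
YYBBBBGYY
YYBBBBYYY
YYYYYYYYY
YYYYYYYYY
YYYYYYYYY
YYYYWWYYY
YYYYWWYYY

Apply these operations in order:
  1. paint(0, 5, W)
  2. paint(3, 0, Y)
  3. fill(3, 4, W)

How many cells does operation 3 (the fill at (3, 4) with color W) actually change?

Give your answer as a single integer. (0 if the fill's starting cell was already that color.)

After op 1 paint(0,5,W):
YYBBBWGYY
YYBBBBGYY
YYBBBBYYY
YYYYYYYYY
YYYYYYYYY
YYYYYYYYY
YYYYWWYYY
YYYYWWYYY
After op 2 paint(3,0,Y):
YYBBBWGYY
YYBBBBGYY
YYBBBBYYY
YYYYYYYYY
YYYYYYYYY
YYYYYYYYY
YYYYWWYYY
YYYYWWYYY
After op 3 fill(3,4,W) [54 cells changed]:
WWBBBWGWW
WWBBBBGWW
WWBBBBWWW
WWWWWWWWW
WWWWWWWWW
WWWWWWWWW
WWWWWWWWW
WWWWWWWWW

Answer: 54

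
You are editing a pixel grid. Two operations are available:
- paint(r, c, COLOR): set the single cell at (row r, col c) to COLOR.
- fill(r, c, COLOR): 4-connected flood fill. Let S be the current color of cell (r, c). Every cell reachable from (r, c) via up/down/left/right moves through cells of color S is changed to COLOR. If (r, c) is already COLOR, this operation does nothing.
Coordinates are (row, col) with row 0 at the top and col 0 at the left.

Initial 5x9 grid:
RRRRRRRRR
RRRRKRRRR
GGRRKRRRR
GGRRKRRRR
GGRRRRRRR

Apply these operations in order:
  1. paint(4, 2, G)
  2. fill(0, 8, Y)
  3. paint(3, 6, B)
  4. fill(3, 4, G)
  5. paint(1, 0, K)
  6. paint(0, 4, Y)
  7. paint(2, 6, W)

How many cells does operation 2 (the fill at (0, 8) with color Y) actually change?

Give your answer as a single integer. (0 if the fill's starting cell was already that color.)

Answer: 35

Derivation:
After op 1 paint(4,2,G):
RRRRRRRRR
RRRRKRRRR
GGRRKRRRR
GGRRKRRRR
GGGRRRRRR
After op 2 fill(0,8,Y) [35 cells changed]:
YYYYYYYYY
YYYYKYYYY
GGYYKYYYY
GGYYKYYYY
GGGYYYYYY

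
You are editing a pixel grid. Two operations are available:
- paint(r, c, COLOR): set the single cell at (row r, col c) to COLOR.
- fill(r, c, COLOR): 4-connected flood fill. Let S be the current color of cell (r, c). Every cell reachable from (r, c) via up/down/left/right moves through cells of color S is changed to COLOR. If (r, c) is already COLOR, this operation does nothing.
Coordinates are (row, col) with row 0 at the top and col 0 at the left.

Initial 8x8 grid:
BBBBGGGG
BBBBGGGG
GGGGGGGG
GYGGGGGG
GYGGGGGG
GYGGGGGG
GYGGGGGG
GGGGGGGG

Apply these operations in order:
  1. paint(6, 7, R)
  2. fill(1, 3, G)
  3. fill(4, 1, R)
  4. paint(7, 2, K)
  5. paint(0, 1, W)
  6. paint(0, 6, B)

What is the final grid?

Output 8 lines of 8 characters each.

Answer: GWGGGGBG
GGGGGGGG
GGGGGGGG
GRGGGGGG
GRGGGGGG
GRGGGGGG
GRGGGGGR
GGKGGGGG

Derivation:
After op 1 paint(6,7,R):
BBBBGGGG
BBBBGGGG
GGGGGGGG
GYGGGGGG
GYGGGGGG
GYGGGGGG
GYGGGGGR
GGGGGGGG
After op 2 fill(1,3,G) [8 cells changed]:
GGGGGGGG
GGGGGGGG
GGGGGGGG
GYGGGGGG
GYGGGGGG
GYGGGGGG
GYGGGGGR
GGGGGGGG
After op 3 fill(4,1,R) [4 cells changed]:
GGGGGGGG
GGGGGGGG
GGGGGGGG
GRGGGGGG
GRGGGGGG
GRGGGGGG
GRGGGGGR
GGGGGGGG
After op 4 paint(7,2,K):
GGGGGGGG
GGGGGGGG
GGGGGGGG
GRGGGGGG
GRGGGGGG
GRGGGGGG
GRGGGGGR
GGKGGGGG
After op 5 paint(0,1,W):
GWGGGGGG
GGGGGGGG
GGGGGGGG
GRGGGGGG
GRGGGGGG
GRGGGGGG
GRGGGGGR
GGKGGGGG
After op 6 paint(0,6,B):
GWGGGGBG
GGGGGGGG
GGGGGGGG
GRGGGGGG
GRGGGGGG
GRGGGGGG
GRGGGGGR
GGKGGGGG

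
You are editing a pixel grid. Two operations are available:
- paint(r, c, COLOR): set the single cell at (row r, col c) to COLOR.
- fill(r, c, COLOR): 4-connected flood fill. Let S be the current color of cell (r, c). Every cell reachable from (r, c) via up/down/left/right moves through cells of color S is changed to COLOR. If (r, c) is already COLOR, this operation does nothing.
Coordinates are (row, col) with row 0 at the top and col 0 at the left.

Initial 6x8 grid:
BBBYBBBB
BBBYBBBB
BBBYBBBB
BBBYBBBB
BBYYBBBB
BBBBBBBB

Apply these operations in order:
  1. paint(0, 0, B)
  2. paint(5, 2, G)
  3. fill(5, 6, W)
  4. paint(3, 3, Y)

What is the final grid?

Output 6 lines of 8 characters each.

After op 1 paint(0,0,B):
BBBYBBBB
BBBYBBBB
BBBYBBBB
BBBYBBBB
BBYYBBBB
BBBBBBBB
After op 2 paint(5,2,G):
BBBYBBBB
BBBYBBBB
BBBYBBBB
BBBYBBBB
BBYYBBBB
BBGBBBBB
After op 3 fill(5,6,W) [25 cells changed]:
BBBYWWWW
BBBYWWWW
BBBYWWWW
BBBYWWWW
BBYYWWWW
BBGWWWWW
After op 4 paint(3,3,Y):
BBBYWWWW
BBBYWWWW
BBBYWWWW
BBBYWWWW
BBYYWWWW
BBGWWWWW

Answer: BBBYWWWW
BBBYWWWW
BBBYWWWW
BBBYWWWW
BBYYWWWW
BBGWWWWW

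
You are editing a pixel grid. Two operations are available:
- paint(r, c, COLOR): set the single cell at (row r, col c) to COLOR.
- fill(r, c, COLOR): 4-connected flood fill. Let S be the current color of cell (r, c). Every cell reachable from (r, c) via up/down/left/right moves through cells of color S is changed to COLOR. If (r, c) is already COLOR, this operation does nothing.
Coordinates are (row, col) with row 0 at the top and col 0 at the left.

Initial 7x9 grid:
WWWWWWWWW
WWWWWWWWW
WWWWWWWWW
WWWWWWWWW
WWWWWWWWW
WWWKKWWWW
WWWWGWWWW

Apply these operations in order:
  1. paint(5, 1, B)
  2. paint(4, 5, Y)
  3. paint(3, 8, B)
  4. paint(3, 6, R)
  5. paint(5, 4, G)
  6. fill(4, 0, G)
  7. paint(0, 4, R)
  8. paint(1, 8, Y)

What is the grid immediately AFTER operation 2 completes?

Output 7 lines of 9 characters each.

Answer: WWWWWWWWW
WWWWWWWWW
WWWWWWWWW
WWWWWWWWW
WWWWWYWWW
WBWKKWWWW
WWWWGWWWW

Derivation:
After op 1 paint(5,1,B):
WWWWWWWWW
WWWWWWWWW
WWWWWWWWW
WWWWWWWWW
WWWWWWWWW
WBWKKWWWW
WWWWGWWWW
After op 2 paint(4,5,Y):
WWWWWWWWW
WWWWWWWWW
WWWWWWWWW
WWWWWWWWW
WWWWWYWWW
WBWKKWWWW
WWWWGWWWW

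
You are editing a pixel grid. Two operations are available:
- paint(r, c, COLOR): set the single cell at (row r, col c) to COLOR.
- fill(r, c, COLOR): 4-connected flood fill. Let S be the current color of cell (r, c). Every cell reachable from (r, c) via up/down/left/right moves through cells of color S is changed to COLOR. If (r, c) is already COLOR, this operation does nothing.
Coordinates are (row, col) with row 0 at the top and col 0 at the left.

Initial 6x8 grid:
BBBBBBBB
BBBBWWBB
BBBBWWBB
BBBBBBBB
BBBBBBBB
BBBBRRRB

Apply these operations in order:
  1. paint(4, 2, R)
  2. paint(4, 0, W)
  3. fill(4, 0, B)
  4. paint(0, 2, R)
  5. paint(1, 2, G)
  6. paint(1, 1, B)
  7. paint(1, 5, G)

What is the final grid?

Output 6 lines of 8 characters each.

Answer: BBRBBBBB
BBGBWGBB
BBBBWWBB
BBBBBBBB
BBRBBBBB
BBBBRRRB

Derivation:
After op 1 paint(4,2,R):
BBBBBBBB
BBBBWWBB
BBBBWWBB
BBBBBBBB
BBRBBBBB
BBBBRRRB
After op 2 paint(4,0,W):
BBBBBBBB
BBBBWWBB
BBBBWWBB
BBBBBBBB
WBRBBBBB
BBBBRRRB
After op 3 fill(4,0,B) [1 cells changed]:
BBBBBBBB
BBBBWWBB
BBBBWWBB
BBBBBBBB
BBRBBBBB
BBBBRRRB
After op 4 paint(0,2,R):
BBRBBBBB
BBBBWWBB
BBBBWWBB
BBBBBBBB
BBRBBBBB
BBBBRRRB
After op 5 paint(1,2,G):
BBRBBBBB
BBGBWWBB
BBBBWWBB
BBBBBBBB
BBRBBBBB
BBBBRRRB
After op 6 paint(1,1,B):
BBRBBBBB
BBGBWWBB
BBBBWWBB
BBBBBBBB
BBRBBBBB
BBBBRRRB
After op 7 paint(1,5,G):
BBRBBBBB
BBGBWGBB
BBBBWWBB
BBBBBBBB
BBRBBBBB
BBBBRRRB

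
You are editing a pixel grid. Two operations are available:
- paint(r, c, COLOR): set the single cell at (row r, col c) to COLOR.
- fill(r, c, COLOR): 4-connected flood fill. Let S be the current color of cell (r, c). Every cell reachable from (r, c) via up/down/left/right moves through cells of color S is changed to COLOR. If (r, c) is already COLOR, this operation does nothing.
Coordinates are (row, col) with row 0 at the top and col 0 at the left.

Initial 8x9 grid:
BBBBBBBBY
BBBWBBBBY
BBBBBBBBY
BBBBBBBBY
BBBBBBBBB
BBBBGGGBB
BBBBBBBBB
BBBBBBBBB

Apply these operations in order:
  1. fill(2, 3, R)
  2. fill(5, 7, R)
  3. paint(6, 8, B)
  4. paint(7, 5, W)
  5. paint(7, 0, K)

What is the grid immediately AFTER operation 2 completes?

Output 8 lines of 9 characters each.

Answer: RRRRRRRRY
RRRWRRRRY
RRRRRRRRY
RRRRRRRRY
RRRRRRRRR
RRRRGGGRR
RRRRRRRRR
RRRRRRRRR

Derivation:
After op 1 fill(2,3,R) [64 cells changed]:
RRRRRRRRY
RRRWRRRRY
RRRRRRRRY
RRRRRRRRY
RRRRRRRRR
RRRRGGGRR
RRRRRRRRR
RRRRRRRRR
After op 2 fill(5,7,R) [0 cells changed]:
RRRRRRRRY
RRRWRRRRY
RRRRRRRRY
RRRRRRRRY
RRRRRRRRR
RRRRGGGRR
RRRRRRRRR
RRRRRRRRR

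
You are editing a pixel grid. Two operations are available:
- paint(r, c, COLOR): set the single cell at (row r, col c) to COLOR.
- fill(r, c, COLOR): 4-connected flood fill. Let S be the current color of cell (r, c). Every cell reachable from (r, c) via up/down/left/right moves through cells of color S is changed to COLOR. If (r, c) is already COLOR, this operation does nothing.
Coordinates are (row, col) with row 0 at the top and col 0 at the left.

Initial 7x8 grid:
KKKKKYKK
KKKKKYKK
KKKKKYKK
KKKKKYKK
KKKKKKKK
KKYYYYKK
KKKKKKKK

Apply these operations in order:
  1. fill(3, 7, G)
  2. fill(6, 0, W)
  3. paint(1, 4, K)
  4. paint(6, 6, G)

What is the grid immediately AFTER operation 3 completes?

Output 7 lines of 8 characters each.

After op 1 fill(3,7,G) [48 cells changed]:
GGGGGYGG
GGGGGYGG
GGGGGYGG
GGGGGYGG
GGGGGGGG
GGYYYYGG
GGGGGGGG
After op 2 fill(6,0,W) [48 cells changed]:
WWWWWYWW
WWWWWYWW
WWWWWYWW
WWWWWYWW
WWWWWWWW
WWYYYYWW
WWWWWWWW
After op 3 paint(1,4,K):
WWWWWYWW
WWWWKYWW
WWWWWYWW
WWWWWYWW
WWWWWWWW
WWYYYYWW
WWWWWWWW

Answer: WWWWWYWW
WWWWKYWW
WWWWWYWW
WWWWWYWW
WWWWWWWW
WWYYYYWW
WWWWWWWW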